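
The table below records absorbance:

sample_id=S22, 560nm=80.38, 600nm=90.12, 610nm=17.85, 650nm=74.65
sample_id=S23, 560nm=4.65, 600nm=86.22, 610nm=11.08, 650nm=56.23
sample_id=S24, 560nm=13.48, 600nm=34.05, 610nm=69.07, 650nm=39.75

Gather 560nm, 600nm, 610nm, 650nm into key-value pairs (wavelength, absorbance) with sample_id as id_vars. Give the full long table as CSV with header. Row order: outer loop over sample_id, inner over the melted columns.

Each (sample_id, column) pair becomes one row: 3 × 4 = 12 rows.
For example, (S22, 560nm) → absorbance=80.38.

sample_id,wavelength,absorbance
S22,560nm,80.38
S22,600nm,90.12
S22,610nm,17.85
S22,650nm,74.65
S23,560nm,4.65
S23,600nm,86.22
S23,610nm,11.08
S23,650nm,56.23
S24,560nm,13.48
S24,600nm,34.05
S24,610nm,69.07
S24,650nm,39.75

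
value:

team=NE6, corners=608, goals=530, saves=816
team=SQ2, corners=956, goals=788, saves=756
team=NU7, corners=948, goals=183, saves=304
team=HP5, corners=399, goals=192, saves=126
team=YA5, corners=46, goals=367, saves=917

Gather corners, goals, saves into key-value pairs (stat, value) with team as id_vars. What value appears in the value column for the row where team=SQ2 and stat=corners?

Unpivoting turns each (team, wide-column) pair into one long row.
The wide cell at row SQ2, column corners holds 956, so the long row (SQ2, corners) has value=956.

956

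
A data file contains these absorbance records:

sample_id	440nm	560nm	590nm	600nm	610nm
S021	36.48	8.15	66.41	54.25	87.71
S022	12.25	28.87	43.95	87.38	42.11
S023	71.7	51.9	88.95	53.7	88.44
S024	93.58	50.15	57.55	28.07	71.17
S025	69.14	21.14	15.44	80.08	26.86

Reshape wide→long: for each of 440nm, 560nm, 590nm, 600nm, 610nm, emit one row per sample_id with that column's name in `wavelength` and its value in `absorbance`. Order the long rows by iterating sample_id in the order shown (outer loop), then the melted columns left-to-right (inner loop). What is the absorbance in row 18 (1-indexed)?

25 rows total (5 × 5). Row 18: index ⌊(18-1)/5⌋ = 3 into sample_id → S024; (18-1) mod 5 = 2 into the melted columns → 590nm.
So row 18 is (S024, 590nm, 57.55); absorbance = 57.55.

57.55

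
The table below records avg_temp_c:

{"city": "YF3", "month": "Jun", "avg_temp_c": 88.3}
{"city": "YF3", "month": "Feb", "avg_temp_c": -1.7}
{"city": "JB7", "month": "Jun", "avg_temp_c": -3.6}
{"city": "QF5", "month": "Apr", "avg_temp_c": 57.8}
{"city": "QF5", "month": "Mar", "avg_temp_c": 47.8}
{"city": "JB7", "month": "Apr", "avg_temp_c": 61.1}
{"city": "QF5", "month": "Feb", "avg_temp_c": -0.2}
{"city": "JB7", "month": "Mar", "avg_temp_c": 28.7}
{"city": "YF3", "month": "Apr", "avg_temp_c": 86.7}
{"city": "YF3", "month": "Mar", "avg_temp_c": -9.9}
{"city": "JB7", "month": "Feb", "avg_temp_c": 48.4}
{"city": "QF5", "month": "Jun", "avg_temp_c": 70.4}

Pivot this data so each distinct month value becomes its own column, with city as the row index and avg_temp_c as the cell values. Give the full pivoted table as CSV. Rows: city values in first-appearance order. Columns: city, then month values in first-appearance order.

Columns: city plus the 4 distinct month values (Jun, Feb, Apr, Mar).
For example, row YF3 column Jun takes avg_temp_c=88.3 from the long row (YF3, Jun).

city,Jun,Feb,Apr,Mar
YF3,88.3,-1.7,86.7,-9.9
JB7,-3.6,48.4,61.1,28.7
QF5,70.4,-0.2,57.8,47.8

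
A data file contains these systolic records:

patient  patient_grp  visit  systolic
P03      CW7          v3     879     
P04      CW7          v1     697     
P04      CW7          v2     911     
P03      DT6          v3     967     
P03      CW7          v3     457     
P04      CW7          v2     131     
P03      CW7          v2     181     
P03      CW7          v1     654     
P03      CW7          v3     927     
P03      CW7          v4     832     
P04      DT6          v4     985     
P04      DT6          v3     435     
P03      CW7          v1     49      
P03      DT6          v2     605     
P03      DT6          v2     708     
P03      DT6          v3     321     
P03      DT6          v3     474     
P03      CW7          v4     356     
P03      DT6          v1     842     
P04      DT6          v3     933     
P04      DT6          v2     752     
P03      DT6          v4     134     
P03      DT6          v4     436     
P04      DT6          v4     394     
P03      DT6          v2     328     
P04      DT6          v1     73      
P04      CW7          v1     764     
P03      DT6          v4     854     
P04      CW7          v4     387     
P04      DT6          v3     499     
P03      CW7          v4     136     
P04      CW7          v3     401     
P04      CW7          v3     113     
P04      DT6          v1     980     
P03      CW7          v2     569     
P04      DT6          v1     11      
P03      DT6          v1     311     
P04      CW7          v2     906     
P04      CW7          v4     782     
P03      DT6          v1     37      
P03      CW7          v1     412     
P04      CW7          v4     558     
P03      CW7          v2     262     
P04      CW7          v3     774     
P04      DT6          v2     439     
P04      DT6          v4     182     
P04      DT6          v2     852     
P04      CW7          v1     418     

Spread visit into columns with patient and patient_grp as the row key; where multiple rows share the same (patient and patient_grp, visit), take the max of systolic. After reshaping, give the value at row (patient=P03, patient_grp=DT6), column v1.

842

Rows with patient=P03, patient_grp=DT6 and visit=v1: systolic values are 842, 311, 37.
max(842, 311, 37) = 842.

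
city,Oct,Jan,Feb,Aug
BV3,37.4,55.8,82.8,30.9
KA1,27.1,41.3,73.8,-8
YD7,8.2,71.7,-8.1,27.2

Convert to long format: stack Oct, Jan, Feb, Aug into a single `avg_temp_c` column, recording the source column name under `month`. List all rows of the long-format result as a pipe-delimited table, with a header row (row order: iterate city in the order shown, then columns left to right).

Each (city, column) pair becomes one row: 3 × 4 = 12 rows.
For example, (BV3, Oct) → avg_temp_c=37.4.

| city | month | avg_temp_c |
| BV3 | Oct | 37.4 |
| BV3 | Jan | 55.8 |
| BV3 | Feb | 82.8 |
| BV3 | Aug | 30.9 |
| KA1 | Oct | 27.1 |
| KA1 | Jan | 41.3 |
| KA1 | Feb | 73.8 |
| KA1 | Aug | -8 |
| YD7 | Oct | 8.2 |
| YD7 | Jan | 71.7 |
| YD7 | Feb | -8.1 |
| YD7 | Aug | 27.2 |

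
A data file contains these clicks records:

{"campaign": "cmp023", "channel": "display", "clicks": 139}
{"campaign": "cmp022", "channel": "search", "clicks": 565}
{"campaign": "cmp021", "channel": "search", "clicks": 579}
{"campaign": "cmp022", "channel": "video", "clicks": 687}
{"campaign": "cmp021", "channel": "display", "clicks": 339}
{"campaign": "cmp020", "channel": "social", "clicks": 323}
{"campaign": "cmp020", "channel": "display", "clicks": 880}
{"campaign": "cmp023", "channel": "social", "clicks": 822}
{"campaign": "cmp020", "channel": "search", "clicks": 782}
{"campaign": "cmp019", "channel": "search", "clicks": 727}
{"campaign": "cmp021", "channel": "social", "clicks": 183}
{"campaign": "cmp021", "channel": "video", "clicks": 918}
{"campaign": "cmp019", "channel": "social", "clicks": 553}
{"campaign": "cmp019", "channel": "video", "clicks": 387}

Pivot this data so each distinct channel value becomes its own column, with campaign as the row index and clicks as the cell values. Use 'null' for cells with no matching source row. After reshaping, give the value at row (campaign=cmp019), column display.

No long-format row has campaign=cmp019 and channel=display, so the cell is null.

null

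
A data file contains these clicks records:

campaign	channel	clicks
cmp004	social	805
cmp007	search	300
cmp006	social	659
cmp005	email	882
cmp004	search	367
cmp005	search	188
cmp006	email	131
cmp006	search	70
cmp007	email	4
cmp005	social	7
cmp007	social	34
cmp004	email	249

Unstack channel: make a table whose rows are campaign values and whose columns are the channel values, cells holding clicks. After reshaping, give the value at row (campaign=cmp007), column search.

300

Wide layout: rows indexed by campaign, columns are the 3 distinct channel values (social, search, email).
Cell (campaign=cmp007, channel=search) draws from the long row where campaign=cmp007 and channel=search, which has clicks=300.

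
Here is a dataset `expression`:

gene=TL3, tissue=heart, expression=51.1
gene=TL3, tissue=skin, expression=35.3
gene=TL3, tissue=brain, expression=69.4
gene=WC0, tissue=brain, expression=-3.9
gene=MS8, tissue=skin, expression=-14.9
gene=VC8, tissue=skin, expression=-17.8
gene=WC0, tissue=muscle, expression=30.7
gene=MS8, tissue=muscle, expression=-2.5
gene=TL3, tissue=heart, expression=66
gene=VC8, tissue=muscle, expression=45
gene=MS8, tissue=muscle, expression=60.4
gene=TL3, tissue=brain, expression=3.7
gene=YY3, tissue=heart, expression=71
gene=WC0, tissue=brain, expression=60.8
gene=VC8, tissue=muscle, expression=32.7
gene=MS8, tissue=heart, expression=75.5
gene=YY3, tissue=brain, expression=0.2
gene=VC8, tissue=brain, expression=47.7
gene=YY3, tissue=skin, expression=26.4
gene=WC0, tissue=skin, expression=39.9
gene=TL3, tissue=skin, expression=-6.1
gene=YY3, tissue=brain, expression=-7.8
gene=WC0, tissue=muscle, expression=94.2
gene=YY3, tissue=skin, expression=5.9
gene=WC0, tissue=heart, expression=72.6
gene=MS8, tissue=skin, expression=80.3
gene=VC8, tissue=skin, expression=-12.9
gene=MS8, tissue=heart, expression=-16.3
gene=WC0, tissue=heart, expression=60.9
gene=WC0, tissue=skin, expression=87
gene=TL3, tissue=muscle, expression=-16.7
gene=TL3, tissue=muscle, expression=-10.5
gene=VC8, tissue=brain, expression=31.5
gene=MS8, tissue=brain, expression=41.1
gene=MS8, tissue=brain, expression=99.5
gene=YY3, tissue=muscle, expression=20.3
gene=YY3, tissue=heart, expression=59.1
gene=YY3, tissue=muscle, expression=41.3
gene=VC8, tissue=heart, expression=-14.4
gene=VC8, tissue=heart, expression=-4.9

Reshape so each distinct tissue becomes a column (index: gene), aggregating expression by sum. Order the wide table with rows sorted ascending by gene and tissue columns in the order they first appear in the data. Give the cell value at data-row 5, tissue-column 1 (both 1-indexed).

130.1

With rows sorted ascending by gene, row 5 is gene=YY3. tissue columns in first-appearance order: heart, skin, brain, muscle; column 1 is heart.
Long rows with gene=YY3, tissue=heart: 71 + 59.1 = 130.1.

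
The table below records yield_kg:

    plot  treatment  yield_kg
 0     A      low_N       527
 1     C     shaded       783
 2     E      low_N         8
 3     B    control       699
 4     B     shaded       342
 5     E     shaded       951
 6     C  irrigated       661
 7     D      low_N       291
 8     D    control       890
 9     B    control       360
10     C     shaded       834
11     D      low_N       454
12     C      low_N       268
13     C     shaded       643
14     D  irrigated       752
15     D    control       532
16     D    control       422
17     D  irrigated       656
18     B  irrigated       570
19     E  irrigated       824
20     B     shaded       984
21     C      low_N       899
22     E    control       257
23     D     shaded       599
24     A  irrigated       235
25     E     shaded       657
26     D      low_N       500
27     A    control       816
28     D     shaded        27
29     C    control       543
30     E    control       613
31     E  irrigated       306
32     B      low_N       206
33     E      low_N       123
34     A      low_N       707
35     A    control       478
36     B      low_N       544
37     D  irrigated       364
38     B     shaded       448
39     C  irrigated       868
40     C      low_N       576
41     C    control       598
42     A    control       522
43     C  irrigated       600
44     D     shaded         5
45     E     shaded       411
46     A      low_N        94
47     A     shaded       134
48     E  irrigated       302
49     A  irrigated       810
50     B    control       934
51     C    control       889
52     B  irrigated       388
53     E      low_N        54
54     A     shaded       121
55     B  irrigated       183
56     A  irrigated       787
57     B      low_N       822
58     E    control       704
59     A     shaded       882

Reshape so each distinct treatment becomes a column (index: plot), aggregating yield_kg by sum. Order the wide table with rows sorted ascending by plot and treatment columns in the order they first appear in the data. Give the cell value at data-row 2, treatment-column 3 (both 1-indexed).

1993

With rows sorted ascending by plot, row 2 is plot=B. treatment columns in first-appearance order: low_N, shaded, control, irrigated; column 3 is control.
Long rows with plot=B, treatment=control: 699 + 360 + 934 = 1993.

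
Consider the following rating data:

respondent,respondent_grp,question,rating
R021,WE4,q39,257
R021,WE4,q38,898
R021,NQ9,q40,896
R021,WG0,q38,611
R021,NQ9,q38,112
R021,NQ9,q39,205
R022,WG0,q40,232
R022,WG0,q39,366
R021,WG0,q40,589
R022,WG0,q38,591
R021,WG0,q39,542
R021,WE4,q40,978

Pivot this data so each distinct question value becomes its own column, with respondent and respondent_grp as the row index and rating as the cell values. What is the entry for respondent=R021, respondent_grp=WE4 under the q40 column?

Wide layout: rows indexed by respondent and respondent_grp, columns are the 3 distinct question values (q39, q38, q40).
Cell (respondent=R021, respondent_grp=WE4, question=q40) draws from the long row where respondent=R021, respondent_grp=WE4 and question=q40, which has rating=978.

978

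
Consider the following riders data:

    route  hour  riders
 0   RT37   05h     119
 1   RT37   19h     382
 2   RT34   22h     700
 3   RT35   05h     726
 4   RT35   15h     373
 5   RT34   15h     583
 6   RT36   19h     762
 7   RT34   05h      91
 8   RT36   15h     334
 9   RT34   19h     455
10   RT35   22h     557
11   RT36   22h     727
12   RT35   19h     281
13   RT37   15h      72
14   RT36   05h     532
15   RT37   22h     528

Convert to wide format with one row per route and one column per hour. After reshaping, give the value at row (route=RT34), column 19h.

455

Wide layout: rows indexed by route, columns are the 4 distinct hour values (05h, 19h, 22h, 15h).
Cell (route=RT34, hour=19h) draws from the long row where route=RT34 and hour=19h, which has riders=455.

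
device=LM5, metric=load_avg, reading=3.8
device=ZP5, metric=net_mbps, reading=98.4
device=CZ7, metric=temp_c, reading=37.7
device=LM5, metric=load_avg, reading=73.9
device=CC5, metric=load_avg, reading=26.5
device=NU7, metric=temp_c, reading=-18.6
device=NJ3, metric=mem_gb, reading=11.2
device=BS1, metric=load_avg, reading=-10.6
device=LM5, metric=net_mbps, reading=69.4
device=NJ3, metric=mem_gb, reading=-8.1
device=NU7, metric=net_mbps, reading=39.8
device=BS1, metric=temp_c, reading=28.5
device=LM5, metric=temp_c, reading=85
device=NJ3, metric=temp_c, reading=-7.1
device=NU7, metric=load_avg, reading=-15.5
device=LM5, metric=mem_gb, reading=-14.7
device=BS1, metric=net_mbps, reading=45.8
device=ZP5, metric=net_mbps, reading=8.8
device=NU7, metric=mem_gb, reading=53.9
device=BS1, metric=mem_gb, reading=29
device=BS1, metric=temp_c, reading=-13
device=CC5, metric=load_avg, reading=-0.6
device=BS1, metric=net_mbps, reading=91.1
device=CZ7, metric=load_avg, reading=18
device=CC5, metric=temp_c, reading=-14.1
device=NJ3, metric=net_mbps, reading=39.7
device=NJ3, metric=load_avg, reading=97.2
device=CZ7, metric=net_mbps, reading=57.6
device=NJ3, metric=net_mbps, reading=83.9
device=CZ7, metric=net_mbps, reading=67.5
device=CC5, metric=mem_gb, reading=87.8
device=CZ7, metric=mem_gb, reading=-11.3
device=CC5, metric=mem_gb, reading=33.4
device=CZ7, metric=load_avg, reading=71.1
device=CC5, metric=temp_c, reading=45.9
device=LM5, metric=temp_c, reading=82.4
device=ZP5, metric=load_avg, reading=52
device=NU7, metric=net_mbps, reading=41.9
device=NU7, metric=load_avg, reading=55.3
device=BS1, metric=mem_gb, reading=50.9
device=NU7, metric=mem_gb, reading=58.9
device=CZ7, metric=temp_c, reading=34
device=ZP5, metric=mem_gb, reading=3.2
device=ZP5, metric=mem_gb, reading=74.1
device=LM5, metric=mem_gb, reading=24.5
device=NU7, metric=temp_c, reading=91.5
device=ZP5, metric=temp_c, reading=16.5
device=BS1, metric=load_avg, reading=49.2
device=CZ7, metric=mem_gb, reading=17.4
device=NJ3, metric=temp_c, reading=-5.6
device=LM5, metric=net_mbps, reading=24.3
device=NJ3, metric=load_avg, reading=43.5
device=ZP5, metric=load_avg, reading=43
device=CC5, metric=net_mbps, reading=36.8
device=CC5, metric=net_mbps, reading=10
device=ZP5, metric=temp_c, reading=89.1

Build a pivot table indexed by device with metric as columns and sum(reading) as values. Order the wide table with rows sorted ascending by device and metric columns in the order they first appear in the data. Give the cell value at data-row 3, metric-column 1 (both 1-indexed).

89.1

With rows sorted ascending by device, row 3 is device=CZ7. metric columns in first-appearance order: load_avg, net_mbps, temp_c, mem_gb; column 1 is load_avg.
Long rows with device=CZ7, metric=load_avg: 18 + 71.1 = 89.1.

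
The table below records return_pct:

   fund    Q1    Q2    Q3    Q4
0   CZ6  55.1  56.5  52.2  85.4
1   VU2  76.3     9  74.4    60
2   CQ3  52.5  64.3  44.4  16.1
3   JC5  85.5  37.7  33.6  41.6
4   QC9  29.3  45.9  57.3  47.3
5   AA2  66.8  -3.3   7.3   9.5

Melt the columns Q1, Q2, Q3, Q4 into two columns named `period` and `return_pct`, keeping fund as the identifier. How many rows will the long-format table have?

6 fund values × 4 melted columns = 24 rows.

24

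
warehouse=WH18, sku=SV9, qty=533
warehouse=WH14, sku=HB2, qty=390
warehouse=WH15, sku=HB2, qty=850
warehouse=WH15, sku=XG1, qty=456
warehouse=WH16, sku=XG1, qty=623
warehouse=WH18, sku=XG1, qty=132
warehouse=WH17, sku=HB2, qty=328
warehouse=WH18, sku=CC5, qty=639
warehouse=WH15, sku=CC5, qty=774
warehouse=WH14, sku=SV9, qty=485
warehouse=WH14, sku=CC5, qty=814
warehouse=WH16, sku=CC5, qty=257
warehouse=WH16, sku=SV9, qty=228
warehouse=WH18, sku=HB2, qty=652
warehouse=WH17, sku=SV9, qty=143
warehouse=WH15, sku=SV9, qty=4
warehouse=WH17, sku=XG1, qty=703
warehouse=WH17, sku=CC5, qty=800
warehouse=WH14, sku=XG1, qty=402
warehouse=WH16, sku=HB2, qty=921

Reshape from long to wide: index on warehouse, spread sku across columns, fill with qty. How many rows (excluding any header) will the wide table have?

5

5 distinct warehouse values → 5 rows.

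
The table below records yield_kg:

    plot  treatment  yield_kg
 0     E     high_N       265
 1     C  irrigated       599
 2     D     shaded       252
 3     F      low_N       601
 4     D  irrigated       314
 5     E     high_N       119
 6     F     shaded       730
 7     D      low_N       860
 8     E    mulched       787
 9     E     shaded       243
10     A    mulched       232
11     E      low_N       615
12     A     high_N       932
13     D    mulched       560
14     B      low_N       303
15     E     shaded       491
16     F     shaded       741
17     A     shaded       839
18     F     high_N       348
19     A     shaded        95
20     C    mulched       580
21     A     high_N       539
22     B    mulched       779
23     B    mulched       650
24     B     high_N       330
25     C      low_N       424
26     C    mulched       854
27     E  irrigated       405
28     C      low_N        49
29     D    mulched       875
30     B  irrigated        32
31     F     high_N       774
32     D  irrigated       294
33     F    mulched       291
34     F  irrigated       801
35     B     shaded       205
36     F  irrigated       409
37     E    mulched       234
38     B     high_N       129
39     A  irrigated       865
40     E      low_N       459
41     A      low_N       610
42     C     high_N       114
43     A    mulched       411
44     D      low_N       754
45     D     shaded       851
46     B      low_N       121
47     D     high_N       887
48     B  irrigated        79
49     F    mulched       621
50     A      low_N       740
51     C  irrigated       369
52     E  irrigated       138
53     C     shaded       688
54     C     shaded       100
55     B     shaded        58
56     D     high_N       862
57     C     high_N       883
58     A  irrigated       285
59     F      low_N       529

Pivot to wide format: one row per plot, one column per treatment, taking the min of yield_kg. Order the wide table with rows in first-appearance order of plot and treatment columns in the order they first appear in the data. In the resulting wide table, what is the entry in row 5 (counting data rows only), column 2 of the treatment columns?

285

With rows in first-appearance order of plot, row 5 is plot=A. treatment columns in first-appearance order: high_N, irrigated, shaded, low_N, mulched; column 2 is irrigated.
Long rows with plot=A, treatment=irrigated: min(865, 285) = 285.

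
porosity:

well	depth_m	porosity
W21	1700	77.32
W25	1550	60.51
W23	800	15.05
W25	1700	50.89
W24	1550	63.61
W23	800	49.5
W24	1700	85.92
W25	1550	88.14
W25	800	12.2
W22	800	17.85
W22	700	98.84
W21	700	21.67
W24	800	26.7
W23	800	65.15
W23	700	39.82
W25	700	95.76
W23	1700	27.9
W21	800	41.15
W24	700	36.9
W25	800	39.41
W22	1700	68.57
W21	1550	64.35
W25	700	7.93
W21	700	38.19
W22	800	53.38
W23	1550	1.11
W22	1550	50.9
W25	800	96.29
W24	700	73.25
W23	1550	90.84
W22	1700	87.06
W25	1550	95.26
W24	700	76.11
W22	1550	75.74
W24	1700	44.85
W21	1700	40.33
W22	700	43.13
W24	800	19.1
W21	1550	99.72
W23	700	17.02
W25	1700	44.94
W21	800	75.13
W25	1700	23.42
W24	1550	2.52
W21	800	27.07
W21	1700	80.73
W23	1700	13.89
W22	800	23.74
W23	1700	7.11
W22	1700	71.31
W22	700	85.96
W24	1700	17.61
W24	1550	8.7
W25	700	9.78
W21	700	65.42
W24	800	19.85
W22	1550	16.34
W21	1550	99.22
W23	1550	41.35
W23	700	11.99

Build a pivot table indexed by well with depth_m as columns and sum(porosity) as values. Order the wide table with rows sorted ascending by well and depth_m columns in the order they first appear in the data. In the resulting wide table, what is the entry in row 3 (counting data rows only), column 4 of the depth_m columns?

With rows sorted ascending by well, row 3 is well=W23. depth_m columns in first-appearance order: 1700, 1550, 800, 700; column 4 is 700.
Long rows with well=W23, depth_m=700: 39.82 + 17.02 + 11.99 = 68.83.

68.83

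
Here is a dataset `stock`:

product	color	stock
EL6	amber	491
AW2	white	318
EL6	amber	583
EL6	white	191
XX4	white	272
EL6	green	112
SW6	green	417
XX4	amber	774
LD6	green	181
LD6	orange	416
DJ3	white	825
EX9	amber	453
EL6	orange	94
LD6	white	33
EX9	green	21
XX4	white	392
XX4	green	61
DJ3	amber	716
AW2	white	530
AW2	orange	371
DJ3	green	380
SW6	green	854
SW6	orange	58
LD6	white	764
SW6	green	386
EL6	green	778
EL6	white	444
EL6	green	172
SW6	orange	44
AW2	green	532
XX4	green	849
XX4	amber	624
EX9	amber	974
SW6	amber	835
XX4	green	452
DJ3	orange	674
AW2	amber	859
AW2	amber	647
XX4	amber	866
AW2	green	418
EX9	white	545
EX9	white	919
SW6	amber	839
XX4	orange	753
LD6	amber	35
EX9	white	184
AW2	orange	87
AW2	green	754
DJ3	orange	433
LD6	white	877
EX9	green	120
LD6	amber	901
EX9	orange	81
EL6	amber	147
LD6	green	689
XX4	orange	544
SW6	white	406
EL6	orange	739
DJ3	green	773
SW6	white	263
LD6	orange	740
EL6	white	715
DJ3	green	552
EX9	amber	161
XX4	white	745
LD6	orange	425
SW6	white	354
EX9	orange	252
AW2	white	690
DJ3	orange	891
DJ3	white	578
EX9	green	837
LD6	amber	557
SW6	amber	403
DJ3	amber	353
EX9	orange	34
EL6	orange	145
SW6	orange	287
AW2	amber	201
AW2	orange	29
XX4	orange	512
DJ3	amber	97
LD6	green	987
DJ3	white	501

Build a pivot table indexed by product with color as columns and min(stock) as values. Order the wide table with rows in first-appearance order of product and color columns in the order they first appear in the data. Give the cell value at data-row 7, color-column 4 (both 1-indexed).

34

With rows in first-appearance order of product, row 7 is product=EX9. color columns in first-appearance order: amber, white, green, orange; column 4 is orange.
Long rows with product=EX9, color=orange: min(81, 252, 34) = 34.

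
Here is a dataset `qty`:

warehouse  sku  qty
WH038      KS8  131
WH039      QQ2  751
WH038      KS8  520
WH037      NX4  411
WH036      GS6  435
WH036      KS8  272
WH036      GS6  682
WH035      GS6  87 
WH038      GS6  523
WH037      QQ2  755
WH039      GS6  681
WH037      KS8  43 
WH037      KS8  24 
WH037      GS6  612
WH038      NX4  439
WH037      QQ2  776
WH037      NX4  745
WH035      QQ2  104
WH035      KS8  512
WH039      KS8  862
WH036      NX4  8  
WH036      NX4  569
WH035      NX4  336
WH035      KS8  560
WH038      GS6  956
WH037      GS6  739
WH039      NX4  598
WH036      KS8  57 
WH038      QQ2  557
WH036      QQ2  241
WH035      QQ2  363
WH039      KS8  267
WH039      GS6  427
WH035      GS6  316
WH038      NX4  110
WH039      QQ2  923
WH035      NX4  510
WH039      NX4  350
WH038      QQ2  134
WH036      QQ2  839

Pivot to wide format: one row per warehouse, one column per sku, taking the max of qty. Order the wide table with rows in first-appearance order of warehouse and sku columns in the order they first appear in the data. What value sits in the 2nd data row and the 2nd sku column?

923

With rows in first-appearance order of warehouse, row 2 is warehouse=WH039. sku columns in first-appearance order: KS8, QQ2, NX4, GS6; column 2 is QQ2.
Long rows with warehouse=WH039, sku=QQ2: max(751, 923) = 923.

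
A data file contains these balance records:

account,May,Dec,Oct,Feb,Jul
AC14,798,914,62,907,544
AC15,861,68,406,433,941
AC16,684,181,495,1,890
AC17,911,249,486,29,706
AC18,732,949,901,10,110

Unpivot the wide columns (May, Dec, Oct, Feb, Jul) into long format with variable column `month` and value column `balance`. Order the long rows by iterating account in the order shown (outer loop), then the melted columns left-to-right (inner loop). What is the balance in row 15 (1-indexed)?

890

25 rows total (5 × 5). Row 15: index ⌊(15-1)/5⌋ = 2 into account → AC16; (15-1) mod 5 = 4 into the melted columns → Jul.
So row 15 is (AC16, Jul, 890); balance = 890.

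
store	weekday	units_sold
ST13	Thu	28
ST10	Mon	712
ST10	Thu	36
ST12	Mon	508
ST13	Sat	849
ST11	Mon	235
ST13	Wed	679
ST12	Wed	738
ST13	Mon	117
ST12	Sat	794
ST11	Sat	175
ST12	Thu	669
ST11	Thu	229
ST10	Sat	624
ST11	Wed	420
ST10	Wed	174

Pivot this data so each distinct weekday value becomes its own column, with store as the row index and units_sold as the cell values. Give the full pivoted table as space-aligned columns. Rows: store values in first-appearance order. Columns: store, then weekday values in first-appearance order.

store  Thu  Mon  Sat  Wed
ST13   28   117  849  679
ST10   36   712  624  174
ST12   669  508  794  738
ST11   229  235  175  420

Columns: store plus the 4 distinct weekday values (Thu, Mon, Sat, Wed).
For example, row ST13 column Thu takes units_sold=28 from the long row (ST13, Thu).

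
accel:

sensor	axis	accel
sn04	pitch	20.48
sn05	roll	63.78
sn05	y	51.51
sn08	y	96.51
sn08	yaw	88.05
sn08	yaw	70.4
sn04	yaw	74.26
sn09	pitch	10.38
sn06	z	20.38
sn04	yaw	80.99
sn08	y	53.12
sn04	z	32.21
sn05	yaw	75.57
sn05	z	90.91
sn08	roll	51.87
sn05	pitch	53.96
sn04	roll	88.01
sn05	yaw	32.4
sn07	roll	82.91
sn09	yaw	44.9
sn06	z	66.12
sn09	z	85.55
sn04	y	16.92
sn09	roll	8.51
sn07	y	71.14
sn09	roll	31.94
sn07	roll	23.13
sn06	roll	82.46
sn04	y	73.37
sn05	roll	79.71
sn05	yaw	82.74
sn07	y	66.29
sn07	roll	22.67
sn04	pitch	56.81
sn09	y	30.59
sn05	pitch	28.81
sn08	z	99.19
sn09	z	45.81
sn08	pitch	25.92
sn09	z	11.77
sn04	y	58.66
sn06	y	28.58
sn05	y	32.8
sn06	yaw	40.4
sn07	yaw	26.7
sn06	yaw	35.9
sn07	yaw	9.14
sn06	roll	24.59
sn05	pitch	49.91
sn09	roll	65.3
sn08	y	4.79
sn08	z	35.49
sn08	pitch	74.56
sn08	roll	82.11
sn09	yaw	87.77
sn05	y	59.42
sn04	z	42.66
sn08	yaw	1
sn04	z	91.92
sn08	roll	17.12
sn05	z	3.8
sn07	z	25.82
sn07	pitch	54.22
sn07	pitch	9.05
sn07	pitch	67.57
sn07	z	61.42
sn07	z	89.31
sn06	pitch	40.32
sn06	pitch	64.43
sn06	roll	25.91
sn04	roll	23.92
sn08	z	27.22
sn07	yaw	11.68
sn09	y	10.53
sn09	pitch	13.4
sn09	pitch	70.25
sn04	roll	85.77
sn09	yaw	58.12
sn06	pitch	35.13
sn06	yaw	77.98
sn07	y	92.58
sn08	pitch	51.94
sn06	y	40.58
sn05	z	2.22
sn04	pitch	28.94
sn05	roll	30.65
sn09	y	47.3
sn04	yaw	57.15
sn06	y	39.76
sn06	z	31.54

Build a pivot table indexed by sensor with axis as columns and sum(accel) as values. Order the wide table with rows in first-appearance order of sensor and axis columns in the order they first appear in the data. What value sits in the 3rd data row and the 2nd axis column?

151.10

With rows in first-appearance order of sensor, row 3 is sensor=sn08. axis columns in first-appearance order: pitch, roll, y, yaw, z; column 2 is roll.
Long rows with sensor=sn08, axis=roll: 51.87 + 82.11 + 17.12 = 151.10.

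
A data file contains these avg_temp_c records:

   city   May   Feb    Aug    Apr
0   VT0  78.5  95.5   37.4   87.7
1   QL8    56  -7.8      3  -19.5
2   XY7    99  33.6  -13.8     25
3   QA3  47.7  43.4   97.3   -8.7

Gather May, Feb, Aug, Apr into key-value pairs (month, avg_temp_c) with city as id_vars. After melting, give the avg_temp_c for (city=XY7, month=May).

99

Unpivoting turns each (city, wide-column) pair into one long row.
The wide cell at row XY7, column May holds 99, so the long row (XY7, May) has avg_temp_c=99.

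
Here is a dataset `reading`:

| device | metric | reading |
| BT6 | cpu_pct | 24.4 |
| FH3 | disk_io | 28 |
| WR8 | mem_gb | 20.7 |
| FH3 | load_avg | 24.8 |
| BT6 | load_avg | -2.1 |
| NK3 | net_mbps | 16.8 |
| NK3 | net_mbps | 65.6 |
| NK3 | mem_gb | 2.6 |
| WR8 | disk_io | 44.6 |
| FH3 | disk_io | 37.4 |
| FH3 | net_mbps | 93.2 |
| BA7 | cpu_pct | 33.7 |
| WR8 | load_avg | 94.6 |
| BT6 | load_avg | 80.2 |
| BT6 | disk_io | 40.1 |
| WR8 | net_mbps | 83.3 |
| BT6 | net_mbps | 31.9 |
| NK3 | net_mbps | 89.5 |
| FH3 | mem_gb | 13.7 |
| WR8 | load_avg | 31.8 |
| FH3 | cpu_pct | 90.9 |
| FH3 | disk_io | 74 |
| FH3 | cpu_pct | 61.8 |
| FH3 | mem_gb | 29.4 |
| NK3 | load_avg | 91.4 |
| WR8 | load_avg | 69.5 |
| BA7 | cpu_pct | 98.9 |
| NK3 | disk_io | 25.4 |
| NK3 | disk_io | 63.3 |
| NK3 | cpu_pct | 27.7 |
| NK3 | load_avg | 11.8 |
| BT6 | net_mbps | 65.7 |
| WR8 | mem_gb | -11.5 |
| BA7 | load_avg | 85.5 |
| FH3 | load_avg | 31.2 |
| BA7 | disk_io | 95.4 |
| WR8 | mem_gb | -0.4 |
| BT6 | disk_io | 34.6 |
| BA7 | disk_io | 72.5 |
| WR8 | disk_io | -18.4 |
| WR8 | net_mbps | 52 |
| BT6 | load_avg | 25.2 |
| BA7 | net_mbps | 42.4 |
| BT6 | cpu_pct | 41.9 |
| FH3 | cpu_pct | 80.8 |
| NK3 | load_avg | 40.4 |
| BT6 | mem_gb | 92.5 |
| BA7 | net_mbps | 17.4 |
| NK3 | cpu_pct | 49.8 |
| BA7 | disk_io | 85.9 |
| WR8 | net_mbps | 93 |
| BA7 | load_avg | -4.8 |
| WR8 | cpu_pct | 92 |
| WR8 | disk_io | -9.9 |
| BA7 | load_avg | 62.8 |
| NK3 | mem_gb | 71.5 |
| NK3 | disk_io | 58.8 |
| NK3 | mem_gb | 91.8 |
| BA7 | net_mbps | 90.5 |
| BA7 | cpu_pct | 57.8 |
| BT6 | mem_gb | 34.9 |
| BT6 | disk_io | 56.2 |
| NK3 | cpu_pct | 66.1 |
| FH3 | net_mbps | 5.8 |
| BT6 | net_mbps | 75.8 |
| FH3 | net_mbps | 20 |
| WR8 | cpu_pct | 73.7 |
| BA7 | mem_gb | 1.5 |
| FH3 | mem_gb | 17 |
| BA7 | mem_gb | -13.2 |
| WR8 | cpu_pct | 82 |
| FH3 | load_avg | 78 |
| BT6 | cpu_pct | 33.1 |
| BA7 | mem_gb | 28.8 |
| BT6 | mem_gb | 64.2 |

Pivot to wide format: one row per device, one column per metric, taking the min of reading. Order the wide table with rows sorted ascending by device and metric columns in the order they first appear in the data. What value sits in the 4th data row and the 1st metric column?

With rows sorted ascending by device, row 4 is device=NK3. metric columns in first-appearance order: cpu_pct, disk_io, mem_gb, load_avg, net_mbps; column 1 is cpu_pct.
Long rows with device=NK3, metric=cpu_pct: min(27.7, 49.8, 66.1) = 27.7.

27.7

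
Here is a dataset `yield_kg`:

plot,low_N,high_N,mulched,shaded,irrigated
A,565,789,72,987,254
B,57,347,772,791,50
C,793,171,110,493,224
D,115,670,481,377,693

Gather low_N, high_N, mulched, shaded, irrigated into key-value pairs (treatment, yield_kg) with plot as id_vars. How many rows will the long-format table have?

4 plot values × 5 melted columns = 20 rows.

20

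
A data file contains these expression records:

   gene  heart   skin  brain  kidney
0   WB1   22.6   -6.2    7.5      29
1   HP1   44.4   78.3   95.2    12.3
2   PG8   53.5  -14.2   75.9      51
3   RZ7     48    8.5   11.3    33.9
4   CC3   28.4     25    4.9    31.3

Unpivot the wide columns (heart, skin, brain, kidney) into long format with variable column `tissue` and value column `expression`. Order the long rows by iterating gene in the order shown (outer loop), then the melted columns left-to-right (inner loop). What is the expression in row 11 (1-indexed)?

75.9

20 rows total (5 × 4). Row 11: index ⌊(11-1)/4⌋ = 2 into gene → PG8; (11-1) mod 4 = 2 into the melted columns → brain.
So row 11 is (PG8, brain, 75.9); expression = 75.9.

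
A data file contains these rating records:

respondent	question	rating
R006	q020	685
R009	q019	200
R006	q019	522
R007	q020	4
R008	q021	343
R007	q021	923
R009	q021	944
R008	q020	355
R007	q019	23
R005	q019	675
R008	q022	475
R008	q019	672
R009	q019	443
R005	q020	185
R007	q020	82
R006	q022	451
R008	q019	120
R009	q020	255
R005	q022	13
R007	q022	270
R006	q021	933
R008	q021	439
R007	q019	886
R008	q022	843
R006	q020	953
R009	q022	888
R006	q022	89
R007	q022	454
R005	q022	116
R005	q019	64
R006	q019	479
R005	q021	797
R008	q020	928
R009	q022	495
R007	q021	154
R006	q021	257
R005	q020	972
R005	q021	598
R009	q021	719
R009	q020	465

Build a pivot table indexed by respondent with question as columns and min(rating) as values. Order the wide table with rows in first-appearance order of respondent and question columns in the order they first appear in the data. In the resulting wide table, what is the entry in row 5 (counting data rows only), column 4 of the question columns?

13

With rows in first-appearance order of respondent, row 5 is respondent=R005. question columns in first-appearance order: q020, q019, q021, q022; column 4 is q022.
Long rows with respondent=R005, question=q022: min(13, 116) = 13.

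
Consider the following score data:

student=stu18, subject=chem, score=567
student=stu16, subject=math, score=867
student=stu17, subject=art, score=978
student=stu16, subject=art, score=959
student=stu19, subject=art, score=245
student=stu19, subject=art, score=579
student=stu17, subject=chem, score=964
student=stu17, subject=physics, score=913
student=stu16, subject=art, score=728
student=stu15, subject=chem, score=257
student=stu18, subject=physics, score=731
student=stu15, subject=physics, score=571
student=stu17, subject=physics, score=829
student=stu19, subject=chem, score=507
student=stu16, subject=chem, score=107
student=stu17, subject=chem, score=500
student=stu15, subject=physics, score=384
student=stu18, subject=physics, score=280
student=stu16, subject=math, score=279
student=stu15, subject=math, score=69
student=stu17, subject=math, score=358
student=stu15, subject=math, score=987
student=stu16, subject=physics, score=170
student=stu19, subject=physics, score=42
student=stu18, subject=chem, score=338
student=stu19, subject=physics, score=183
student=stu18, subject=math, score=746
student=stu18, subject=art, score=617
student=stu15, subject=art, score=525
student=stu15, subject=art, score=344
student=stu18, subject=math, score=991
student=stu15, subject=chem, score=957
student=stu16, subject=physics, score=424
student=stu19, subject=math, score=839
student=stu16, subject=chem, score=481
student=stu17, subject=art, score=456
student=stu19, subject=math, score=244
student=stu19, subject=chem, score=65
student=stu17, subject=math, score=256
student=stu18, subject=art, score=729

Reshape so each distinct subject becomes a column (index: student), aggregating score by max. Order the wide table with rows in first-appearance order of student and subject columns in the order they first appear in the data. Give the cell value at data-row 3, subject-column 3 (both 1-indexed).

With rows in first-appearance order of student, row 3 is student=stu17. subject columns in first-appearance order: chem, math, art, physics; column 3 is art.
Long rows with student=stu17, subject=art: max(978, 456) = 978.

978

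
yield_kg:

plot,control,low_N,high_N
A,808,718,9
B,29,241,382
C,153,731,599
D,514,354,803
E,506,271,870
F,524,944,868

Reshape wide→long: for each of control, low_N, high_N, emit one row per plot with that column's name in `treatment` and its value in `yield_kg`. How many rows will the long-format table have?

6 plot values × 3 melted columns = 18 rows.

18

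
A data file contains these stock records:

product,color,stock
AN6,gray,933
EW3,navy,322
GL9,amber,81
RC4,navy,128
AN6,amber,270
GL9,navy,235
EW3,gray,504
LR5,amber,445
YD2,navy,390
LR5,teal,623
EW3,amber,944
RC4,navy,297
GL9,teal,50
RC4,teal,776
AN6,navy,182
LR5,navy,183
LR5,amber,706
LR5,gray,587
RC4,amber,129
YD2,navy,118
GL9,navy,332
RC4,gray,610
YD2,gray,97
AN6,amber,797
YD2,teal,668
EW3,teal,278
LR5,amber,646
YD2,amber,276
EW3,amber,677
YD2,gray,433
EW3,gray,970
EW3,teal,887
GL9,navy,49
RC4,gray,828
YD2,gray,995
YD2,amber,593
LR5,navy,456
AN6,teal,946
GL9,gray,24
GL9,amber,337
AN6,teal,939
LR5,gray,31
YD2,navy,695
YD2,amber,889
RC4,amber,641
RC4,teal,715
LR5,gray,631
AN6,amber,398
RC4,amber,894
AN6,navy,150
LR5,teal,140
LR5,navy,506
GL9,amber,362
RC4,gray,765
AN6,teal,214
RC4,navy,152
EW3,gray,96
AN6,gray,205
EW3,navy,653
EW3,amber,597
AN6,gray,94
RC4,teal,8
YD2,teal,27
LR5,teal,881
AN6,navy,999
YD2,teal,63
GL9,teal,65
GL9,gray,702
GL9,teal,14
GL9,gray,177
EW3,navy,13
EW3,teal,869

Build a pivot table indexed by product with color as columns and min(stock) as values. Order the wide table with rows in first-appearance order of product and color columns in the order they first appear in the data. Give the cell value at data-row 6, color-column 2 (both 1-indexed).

118

With rows in first-appearance order of product, row 6 is product=YD2. color columns in first-appearance order: gray, navy, amber, teal; column 2 is navy.
Long rows with product=YD2, color=navy: min(390, 118, 695) = 118.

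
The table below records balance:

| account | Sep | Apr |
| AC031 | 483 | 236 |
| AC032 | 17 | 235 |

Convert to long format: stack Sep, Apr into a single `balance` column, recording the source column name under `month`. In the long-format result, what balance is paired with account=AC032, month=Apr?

Unpivoting turns each (account, wide-column) pair into one long row.
The wide cell at row AC032, column Apr holds 235, so the long row (AC032, Apr) has balance=235.

235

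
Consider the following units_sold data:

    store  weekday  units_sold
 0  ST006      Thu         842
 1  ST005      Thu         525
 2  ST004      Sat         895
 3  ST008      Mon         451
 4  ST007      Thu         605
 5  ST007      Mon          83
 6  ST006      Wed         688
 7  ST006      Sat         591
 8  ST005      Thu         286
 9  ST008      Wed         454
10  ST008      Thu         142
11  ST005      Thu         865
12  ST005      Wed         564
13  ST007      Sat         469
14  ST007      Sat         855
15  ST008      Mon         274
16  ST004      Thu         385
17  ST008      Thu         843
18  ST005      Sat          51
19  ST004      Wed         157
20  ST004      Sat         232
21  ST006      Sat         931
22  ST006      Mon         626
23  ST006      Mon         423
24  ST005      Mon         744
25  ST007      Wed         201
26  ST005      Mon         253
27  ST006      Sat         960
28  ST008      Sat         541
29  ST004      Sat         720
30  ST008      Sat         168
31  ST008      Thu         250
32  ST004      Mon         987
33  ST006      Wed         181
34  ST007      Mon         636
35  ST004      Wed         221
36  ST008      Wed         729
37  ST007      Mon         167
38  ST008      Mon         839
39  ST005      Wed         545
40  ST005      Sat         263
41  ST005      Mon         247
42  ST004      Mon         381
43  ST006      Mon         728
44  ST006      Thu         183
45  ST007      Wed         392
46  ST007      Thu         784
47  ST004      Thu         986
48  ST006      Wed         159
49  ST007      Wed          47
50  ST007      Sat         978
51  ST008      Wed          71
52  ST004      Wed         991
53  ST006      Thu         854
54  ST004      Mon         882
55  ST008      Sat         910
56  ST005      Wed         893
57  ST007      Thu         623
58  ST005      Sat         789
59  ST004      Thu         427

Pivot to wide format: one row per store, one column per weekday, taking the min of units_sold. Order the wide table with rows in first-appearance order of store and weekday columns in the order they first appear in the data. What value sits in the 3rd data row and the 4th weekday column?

157

With rows in first-appearance order of store, row 3 is store=ST004. weekday columns in first-appearance order: Thu, Sat, Mon, Wed; column 4 is Wed.
Long rows with store=ST004, weekday=Wed: min(157, 221, 991) = 157.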